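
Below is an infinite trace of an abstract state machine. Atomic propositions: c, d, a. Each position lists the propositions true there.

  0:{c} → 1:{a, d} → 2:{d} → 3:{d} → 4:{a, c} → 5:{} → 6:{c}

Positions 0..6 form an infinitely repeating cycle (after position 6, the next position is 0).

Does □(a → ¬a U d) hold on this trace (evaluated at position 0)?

Violated

a → ¬a U d must hold at every position from 0 onward. It fails at position 4, so □(a → ¬a U d) is false.
Positions where a holds: 1, 4.
Check ¬a U d at each: 1→ok, 4→fails.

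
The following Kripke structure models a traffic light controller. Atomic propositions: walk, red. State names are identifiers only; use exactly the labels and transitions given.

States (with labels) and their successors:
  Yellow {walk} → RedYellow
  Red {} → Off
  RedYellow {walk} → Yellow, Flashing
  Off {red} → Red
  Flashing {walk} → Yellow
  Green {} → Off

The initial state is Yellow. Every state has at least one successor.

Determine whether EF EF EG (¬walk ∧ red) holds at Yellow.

Violated

States satisfying EF EG (¬walk ∧ red): ∅.
States satisfying EF EF EG (¬walk ∧ red): ∅.
No suitable path/successor from Yellow witnesses the formula.
Yellow ∉ Sat(EF EF EG (¬walk ∧ red)).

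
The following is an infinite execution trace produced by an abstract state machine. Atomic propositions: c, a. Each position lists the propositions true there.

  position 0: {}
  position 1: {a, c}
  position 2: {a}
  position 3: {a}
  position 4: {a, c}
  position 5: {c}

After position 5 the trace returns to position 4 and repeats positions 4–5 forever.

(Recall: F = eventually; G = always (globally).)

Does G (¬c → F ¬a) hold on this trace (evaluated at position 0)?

Satisfied

¬c → F ¬a holds at every position 0..5, and those are all positions ever visited, so G (¬c → F ¬a) holds.
Positions where ¬c holds: 0, 2, 3.
Check F ¬a at each: 0→ok, 2→ok, 3→ok.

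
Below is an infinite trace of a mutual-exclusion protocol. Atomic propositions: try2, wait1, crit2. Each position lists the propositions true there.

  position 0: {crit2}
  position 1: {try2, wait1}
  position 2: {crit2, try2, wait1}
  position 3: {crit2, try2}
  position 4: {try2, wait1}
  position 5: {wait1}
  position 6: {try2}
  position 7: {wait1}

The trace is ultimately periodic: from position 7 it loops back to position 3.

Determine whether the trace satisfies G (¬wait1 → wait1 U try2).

No

¬wait1 → wait1 U try2 must hold at every position from 0 onward. It fails at position 0, so G (¬wait1 → wait1 U try2) is false.
Positions where ¬wait1 holds: 0, 3, 6.
Check wait1 U try2 at each: 0→fails, 3→ok, 6→ok.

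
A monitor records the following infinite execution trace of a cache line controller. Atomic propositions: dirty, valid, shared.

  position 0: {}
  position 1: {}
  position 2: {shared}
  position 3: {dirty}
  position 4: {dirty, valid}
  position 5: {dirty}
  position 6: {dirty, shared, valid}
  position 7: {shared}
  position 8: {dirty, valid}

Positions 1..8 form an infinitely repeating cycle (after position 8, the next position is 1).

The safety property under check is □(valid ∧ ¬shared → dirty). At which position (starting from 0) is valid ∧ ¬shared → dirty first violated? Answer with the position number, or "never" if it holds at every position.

valid ∧ ¬shared → dirty holds at every position 0..8, and those are all the positions the trace ever visits, so the invariant □(valid ∧ ¬shared → dirty) is never violated.

never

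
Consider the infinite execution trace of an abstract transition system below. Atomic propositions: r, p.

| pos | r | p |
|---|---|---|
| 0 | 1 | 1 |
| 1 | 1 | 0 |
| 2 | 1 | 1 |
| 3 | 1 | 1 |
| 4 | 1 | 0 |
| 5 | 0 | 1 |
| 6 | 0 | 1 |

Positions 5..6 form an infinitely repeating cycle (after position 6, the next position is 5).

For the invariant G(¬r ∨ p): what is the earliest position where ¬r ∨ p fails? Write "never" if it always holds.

1

Check ¬r ∨ p at each position in order: 0 ✓.
At position 1 the labels are {r}, so ¬r ∨ p is false there. This is the first violation.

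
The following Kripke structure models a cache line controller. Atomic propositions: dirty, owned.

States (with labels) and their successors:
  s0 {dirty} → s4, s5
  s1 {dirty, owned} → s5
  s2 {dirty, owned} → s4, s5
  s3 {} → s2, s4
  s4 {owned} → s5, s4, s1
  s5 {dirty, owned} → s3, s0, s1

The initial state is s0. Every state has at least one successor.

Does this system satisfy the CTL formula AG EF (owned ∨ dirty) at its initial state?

Holds

States satisfying EF (owned ∨ dirty): {s0, s1, s2, s3, s4, s5}.
States satisfying AG EF (owned ∨ dirty): {s0, s1, s2, s3, s4, s5}.
Every state reachable from s0 satisfies EF (owned ∨ dirty).
s0 ∈ Sat(AG EF (owned ∨ dirty)).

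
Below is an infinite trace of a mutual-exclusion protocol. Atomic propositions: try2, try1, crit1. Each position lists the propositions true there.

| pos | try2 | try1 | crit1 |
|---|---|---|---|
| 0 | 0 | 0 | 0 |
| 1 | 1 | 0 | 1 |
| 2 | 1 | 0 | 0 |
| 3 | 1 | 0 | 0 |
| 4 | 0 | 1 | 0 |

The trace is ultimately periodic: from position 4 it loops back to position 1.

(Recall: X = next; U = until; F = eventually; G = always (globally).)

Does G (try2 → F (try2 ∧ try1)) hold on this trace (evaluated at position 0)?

Violated

try2 → F (try2 ∧ try1) must hold at every position from 0 onward. It fails at position 1, so G (try2 → F (try2 ∧ try1)) is false.
Positions where try2 holds: 1, 2, 3.
Check F (try2 ∧ try1) at each: 1→fails, 2→fails, 3→fails.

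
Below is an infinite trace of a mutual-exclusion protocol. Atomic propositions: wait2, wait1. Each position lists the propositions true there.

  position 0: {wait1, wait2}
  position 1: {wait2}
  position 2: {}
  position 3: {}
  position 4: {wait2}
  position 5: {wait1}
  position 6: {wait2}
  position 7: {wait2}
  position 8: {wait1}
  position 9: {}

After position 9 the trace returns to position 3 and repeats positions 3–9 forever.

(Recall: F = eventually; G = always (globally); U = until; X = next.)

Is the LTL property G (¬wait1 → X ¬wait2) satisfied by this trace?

¬wait1 → X ¬wait2 must hold at every position from 0 onward. It fails at position 3, so G (¬wait1 → X ¬wait2) is false.
Positions where ¬wait1 holds: 1, 2, 3, 4, 6, 7, 9.
Check X ¬wait2 at each: 1→ok, 2→ok, 3→fails, 4→ok, 6→fails, 7→ok, 9→ok.

Violated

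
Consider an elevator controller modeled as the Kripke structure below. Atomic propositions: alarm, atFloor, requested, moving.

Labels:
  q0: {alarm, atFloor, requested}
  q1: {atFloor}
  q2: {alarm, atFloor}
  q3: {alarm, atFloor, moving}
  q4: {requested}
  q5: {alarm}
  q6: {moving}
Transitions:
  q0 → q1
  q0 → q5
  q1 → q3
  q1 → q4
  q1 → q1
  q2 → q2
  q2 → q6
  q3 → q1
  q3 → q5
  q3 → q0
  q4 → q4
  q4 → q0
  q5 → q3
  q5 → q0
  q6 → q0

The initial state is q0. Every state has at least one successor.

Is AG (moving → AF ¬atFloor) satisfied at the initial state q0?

States satisfying moving → AF ¬atFloor: {q0, q1, q2, q4, q5, q6}.
States satisfying AG (moving → AF ¬atFloor): ∅.
q3 is reachable from q0 and violates moving → AF ¬atFloor, so AG fails at q0.
q0 ∉ Sat(AG (moving → AF ¬atFloor)).

Does not hold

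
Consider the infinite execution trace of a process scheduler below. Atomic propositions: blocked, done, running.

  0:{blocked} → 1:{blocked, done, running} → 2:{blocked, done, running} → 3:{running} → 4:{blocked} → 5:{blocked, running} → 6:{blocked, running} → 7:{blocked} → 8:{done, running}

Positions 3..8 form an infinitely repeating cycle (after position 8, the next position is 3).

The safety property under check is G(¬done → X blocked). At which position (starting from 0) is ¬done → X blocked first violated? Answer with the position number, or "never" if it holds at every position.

Check ¬done → X blocked at each position in order: 0 ✓, 1 ✓, 2 ✓, 3 ✓, 4 ✓, 5 ✓, 6 ✓.
At position 7 the labels are {blocked} and the next position 8 has {done, running}, so ¬done → X blocked is false there. This is the first violation.

7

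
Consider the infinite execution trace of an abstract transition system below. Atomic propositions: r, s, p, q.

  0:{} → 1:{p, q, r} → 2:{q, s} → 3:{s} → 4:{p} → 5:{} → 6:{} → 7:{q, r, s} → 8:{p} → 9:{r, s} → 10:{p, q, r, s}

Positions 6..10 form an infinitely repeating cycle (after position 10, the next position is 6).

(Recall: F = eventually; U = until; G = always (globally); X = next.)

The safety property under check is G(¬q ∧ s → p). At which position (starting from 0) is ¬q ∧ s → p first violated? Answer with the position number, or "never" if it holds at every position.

3

Check ¬q ∧ s → p at each position in order: 0 ✓, 1 ✓, 2 ✓.
At position 3 the labels are {s}, so ¬q ∧ s → p is false there. This is the first violation.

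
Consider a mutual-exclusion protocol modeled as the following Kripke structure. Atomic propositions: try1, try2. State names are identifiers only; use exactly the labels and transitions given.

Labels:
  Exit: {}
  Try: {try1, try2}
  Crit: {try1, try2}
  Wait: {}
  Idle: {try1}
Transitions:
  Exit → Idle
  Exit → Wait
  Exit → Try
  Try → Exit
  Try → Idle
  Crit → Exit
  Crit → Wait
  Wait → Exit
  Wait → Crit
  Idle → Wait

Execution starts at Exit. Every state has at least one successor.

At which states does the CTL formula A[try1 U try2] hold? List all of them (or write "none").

States satisfying try1: {Try, Crit, Idle}.
States satisfying try2: {Try, Crit}.
States satisfying A[try1 U try2]: {Try, Crit}.

{Try, Crit}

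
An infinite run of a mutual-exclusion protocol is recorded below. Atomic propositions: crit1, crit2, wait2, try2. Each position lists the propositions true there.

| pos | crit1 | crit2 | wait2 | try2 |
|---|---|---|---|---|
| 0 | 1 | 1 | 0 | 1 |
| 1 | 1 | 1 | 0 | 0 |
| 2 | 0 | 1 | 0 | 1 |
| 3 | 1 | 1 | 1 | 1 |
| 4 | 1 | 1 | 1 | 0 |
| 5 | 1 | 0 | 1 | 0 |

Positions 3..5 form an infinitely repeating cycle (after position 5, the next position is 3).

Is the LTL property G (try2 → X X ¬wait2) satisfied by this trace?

try2 → X X ¬wait2 must hold at every position from 0 onward. It fails at position 2, so G (try2 → X X ¬wait2) is false.
Positions where try2 holds: 0, 2, 3.
Check X X ¬wait2 at each: 0→ok, 2→fails, 3→fails.

No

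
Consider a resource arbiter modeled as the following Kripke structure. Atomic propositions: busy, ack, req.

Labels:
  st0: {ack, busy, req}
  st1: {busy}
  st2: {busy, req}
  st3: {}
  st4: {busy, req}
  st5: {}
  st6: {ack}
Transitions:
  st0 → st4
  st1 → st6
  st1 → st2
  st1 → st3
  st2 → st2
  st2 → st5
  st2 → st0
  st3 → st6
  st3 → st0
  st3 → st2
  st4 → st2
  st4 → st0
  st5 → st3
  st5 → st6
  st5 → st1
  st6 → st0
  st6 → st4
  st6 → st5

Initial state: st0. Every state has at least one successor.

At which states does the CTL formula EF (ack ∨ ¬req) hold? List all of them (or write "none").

States satisfying ack ∨ ¬req: {st0, st1, st3, st5, st6}.
States satisfying EF (ack ∨ ¬req): {st0, st1, st2, st3, st4, st5, st6}.

{st0, st1, st2, st3, st4, st5, st6}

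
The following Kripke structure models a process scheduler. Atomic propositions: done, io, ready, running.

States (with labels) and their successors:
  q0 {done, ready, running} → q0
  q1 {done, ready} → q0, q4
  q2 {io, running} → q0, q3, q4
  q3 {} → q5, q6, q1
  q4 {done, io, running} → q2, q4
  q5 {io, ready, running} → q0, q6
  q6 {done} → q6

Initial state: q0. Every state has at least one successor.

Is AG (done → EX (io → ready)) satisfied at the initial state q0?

States satisfying done → EX (io → ready): {q0, q1, q2, q3, q5, q6}.
States satisfying AG (done → EX (io → ready)): {q0, q5, q6}.
Every state reachable from q0 satisfies done → EX (io → ready).
q0 ∈ Sat(AG (done → EX (io → ready))).

Yes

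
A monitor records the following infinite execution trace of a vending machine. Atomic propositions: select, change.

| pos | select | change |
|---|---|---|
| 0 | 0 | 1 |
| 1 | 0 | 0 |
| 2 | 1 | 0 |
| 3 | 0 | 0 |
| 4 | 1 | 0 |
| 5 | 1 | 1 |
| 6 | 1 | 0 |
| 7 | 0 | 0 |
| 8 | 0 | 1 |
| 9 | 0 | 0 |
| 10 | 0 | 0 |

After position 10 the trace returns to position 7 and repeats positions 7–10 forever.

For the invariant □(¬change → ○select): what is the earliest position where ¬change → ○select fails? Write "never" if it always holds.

Check ¬change → ○select at each position in order: 0 ✓, 1 ✓.
At position 2 the labels are {select} and the next position 3 has {}, so ¬change → ○select is false there. This is the first violation.

2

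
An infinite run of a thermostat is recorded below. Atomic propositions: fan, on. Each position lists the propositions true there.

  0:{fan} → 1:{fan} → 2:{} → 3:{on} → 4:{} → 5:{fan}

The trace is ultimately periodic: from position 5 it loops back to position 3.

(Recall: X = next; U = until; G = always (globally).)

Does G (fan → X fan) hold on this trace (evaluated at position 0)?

Does not hold

fan → X fan must hold at every position from 0 onward. It fails at position 1, so G (fan → X fan) is false.
Positions where fan holds: 0, 1, 5.
Check X fan at each: 0→ok, 1→fails, 5→fails.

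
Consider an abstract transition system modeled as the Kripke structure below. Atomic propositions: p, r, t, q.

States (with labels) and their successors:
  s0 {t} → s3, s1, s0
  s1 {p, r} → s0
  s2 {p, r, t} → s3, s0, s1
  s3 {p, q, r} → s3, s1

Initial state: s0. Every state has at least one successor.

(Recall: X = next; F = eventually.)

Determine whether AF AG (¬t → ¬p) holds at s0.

States satisfying AG (¬t → ¬p): ∅.
States satisfying AF AG (¬t → ¬p): ∅.
There is a path from s0 along which AG (¬t → ¬p) never holds.
s0 ∉ Sat(AF AG (¬t → ¬p)).

Does not hold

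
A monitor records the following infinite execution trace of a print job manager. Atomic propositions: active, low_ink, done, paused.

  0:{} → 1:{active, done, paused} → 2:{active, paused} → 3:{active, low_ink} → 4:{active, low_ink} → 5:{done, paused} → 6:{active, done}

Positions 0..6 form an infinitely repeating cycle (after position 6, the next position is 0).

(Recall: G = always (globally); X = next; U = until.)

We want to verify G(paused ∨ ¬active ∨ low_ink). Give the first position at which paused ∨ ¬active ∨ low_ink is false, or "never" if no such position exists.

Check paused ∨ ¬active ∨ low_ink at each position in order: 0 ✓, 1 ✓, 2 ✓, 3 ✓, 4 ✓, 5 ✓.
At position 6 the labels are {active, done}, so paused ∨ ¬active ∨ low_ink is false there. This is the first violation.

6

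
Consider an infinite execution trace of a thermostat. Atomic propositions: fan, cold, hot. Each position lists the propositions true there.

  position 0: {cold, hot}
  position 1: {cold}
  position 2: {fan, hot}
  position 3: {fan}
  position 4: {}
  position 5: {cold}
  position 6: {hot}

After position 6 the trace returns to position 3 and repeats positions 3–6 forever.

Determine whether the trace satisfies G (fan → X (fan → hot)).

Violated

fan → X (fan → hot) must hold at every position from 0 onward. It fails at position 2, so G (fan → X (fan → hot)) is false.
Positions where fan holds: 2, 3.
Check X (fan → hot) at each: 2→fails, 3→ok.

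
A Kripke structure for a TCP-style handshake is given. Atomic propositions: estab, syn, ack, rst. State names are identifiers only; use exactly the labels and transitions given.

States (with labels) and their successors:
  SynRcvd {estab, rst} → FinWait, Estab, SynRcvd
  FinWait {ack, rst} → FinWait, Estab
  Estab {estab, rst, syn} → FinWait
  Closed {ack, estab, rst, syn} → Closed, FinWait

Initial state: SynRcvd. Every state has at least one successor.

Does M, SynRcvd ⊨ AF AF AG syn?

No

States satisfying AF AG syn: ∅.
States satisfying AF AF AG syn: ∅.
There is a path from SynRcvd along which AF AG syn never holds.
SynRcvd ∉ Sat(AF AF AG syn).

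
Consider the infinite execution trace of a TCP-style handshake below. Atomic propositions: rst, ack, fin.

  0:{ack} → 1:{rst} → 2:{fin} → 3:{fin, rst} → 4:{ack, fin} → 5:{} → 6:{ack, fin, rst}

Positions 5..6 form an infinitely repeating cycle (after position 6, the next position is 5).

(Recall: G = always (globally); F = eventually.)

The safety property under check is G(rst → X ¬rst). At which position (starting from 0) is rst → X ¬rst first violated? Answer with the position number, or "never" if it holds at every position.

rst → X ¬rst holds at every position 0..6, and those are all the positions the trace ever visits, so the invariant G(rst → X ¬rst) is never violated.

never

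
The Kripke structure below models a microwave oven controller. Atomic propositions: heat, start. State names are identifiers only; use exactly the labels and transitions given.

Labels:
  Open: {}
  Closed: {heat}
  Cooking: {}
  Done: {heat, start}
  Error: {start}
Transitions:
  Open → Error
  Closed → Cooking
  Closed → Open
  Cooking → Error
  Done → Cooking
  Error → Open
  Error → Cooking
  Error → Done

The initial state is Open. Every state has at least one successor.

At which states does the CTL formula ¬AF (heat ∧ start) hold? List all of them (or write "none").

States satisfying heat ∧ start: {Done}.
States satisfying AF (heat ∧ start): {Done}.
States satisfying ¬AF (heat ∧ start): {Open, Closed, Cooking, Error}.

{Open, Closed, Cooking, Error}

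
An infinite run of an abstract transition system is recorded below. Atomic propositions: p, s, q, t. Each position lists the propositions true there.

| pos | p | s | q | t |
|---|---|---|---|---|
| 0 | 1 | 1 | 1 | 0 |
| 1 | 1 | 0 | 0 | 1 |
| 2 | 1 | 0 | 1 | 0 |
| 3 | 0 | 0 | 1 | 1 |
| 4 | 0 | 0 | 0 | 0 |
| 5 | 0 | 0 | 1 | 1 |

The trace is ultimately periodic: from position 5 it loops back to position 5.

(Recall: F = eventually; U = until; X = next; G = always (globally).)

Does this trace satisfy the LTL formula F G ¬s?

G ¬s holds at position 1, which is reachable from 0, so F G ¬s holds.

Satisfied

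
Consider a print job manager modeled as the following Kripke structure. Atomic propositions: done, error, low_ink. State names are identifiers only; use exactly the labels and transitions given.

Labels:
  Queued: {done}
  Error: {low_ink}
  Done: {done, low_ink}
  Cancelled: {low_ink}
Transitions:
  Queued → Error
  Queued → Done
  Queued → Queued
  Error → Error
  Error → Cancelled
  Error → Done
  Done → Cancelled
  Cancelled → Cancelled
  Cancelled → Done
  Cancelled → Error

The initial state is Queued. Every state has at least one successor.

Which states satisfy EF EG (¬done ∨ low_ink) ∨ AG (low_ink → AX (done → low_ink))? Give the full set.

States satisfying EG (¬done ∨ low_ink): {Error, Done, Cancelled}.
States satisfying EF EG (¬done ∨ low_ink): {Queued, Error, Done, Cancelled}.
States satisfying low_ink → AX (done → low_ink): {Queued, Error, Done, Cancelled}.
States satisfying AG (low_ink → AX (done → low_ink)): {Queued, Error, Done, Cancelled}.
States satisfying EF EG (¬done ∨ low_ink) ∨ AG (low_ink → AX (done → low_ink)): {Queued, Error, Done, Cancelled}.

{Queued, Error, Done, Cancelled}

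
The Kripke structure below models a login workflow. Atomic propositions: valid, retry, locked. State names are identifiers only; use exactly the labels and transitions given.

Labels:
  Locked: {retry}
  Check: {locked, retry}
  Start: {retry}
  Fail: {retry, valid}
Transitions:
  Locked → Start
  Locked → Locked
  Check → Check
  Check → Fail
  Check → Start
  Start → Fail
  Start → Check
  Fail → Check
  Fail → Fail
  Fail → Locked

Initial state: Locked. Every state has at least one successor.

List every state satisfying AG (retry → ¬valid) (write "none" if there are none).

none

States satisfying retry → ¬valid: {Locked, Check, Start}.
States satisfying AG (retry → ¬valid): ∅.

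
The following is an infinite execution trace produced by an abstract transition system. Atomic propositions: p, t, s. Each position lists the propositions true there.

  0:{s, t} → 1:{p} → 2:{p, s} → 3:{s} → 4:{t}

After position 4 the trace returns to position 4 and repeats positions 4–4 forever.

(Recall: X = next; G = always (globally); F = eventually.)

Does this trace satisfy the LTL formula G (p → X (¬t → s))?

p → X (¬t → s) holds at every position 0..4, and those are all positions ever visited, so G (p → X (¬t → s)) holds.
Positions where p holds: 1, 2.
Check X (¬t → s) at each: 1→ok, 2→ok.

Yes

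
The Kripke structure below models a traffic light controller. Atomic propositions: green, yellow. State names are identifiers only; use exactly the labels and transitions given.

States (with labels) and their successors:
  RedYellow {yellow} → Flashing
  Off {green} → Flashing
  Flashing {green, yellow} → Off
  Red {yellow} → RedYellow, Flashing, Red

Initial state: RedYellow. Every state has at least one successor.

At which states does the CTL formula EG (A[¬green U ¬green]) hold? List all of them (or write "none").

States satisfying A[¬green U ¬green]: {RedYellow, Red}.
States satisfying EG (A[¬green U ¬green]): {Red}.

{Red}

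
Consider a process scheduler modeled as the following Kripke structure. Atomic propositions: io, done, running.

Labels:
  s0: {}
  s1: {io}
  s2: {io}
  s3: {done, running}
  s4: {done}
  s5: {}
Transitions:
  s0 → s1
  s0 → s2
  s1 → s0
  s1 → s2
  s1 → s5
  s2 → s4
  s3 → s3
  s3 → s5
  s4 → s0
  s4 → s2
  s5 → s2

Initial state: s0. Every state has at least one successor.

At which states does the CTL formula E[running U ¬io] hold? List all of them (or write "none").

States satisfying running: {s3}.
States satisfying ¬io: {s0, s3, s4, s5}.
States satisfying E[running U ¬io]: {s0, s3, s4, s5}.

{s0, s3, s4, s5}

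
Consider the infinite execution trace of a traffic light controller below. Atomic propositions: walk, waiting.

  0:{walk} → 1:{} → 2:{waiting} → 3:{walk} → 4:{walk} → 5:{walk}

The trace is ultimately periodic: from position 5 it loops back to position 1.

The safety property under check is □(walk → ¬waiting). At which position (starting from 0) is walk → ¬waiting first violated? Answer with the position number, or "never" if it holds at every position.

walk → ¬waiting holds at every position 0..5, and those are all the positions the trace ever visits, so the invariant □(walk → ¬waiting) is never violated.

never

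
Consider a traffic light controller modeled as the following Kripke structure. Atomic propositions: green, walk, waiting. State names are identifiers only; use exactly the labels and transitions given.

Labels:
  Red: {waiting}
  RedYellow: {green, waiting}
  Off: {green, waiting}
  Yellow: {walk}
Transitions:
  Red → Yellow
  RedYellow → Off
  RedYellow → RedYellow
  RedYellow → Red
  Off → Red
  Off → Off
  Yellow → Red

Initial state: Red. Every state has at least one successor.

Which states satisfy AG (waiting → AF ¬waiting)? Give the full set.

{Red, Yellow}

States satisfying waiting → AF ¬waiting: {Red, Yellow}.
States satisfying AG (waiting → AF ¬waiting): {Red, Yellow}.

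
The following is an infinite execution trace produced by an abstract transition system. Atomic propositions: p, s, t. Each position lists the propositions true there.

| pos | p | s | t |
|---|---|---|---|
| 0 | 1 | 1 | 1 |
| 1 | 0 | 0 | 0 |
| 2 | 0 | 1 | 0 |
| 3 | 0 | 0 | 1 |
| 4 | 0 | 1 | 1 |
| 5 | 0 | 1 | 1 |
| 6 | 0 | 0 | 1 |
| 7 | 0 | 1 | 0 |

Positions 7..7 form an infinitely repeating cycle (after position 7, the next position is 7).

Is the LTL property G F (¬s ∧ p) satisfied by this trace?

No

F (¬s ∧ p) must hold at every position from 0 onward. It fails at position 0, so G F (¬s ∧ p) is false.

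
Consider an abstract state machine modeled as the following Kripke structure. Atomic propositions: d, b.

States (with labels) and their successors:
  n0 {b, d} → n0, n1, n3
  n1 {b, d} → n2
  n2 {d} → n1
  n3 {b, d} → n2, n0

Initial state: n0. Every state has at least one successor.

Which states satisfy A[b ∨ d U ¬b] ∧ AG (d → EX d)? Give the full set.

{n1, n2}

States satisfying b ∨ d: {n0, n1, n2, n3}.
States satisfying ¬b: {n2}.
States satisfying A[b ∨ d U ¬b]: {n1, n2}.
States satisfying d → EX d: {n0, n1, n2, n3}.
States satisfying AG (d → EX d): {n0, n1, n2, n3}.
States satisfying A[b ∨ d U ¬b] ∧ AG (d → EX d): {n1, n2}.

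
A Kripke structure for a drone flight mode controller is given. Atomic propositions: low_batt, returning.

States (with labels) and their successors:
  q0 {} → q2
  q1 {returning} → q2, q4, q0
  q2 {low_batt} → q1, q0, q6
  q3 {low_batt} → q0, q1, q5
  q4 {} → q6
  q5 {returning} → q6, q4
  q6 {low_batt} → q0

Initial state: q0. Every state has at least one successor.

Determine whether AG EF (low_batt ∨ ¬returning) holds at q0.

States satisfying EF (low_batt ∨ ¬returning): {q0, q1, q2, q3, q4, q5, q6}.
States satisfying AG EF (low_batt ∨ ¬returning): {q0, q1, q2, q3, q4, q5, q6}.
Every state reachable from q0 satisfies EF (low_batt ∨ ¬returning).
q0 ∈ Sat(AG EF (low_batt ∨ ¬returning)).

Holds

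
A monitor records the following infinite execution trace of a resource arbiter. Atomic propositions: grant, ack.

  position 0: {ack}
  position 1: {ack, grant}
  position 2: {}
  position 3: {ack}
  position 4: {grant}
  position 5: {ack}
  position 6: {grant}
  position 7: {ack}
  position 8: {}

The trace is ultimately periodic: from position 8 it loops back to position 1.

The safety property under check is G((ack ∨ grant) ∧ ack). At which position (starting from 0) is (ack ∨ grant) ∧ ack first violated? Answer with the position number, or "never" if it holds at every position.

Check (ack ∨ grant) ∧ ack at each position in order: 0 ✓, 1 ✓.
At position 2 the labels are {}, so (ack ∨ grant) ∧ ack is false there. This is the first violation.

2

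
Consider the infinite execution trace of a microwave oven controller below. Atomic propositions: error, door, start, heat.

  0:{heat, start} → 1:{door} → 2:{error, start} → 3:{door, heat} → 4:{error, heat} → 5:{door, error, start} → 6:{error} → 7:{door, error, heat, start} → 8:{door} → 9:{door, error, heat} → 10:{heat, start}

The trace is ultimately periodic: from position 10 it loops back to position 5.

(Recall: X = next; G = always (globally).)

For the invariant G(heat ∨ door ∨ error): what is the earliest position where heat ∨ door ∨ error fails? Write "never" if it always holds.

heat ∨ door ∨ error holds at every position 0..10, and those are all the positions the trace ever visits, so the invariant G(heat ∨ door ∨ error) is never violated.

never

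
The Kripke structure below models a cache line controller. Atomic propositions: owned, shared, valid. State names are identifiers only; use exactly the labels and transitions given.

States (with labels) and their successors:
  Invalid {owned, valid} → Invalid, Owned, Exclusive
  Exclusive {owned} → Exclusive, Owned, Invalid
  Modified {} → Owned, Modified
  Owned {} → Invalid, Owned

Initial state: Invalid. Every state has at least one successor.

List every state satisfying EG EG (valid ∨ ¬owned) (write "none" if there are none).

{Invalid, Modified, Owned}

States satisfying EG (valid ∨ ¬owned): {Invalid, Modified, Owned}.
States satisfying EG EG (valid ∨ ¬owned): {Invalid, Modified, Owned}.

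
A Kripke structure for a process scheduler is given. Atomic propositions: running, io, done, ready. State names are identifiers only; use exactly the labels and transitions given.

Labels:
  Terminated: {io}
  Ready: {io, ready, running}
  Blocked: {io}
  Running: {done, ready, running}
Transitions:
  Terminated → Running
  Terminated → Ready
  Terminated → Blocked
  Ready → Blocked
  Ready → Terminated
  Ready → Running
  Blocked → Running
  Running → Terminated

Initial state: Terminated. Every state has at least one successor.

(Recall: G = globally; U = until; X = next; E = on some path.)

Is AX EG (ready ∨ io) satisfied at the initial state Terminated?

Satisfied

States satisfying EG (ready ∨ io): {Terminated, Ready, Blocked, Running}.
States satisfying AX EG (ready ∨ io): {Terminated, Ready, Blocked, Running}.
Terminated ∈ Sat(AX EG (ready ∨ io)).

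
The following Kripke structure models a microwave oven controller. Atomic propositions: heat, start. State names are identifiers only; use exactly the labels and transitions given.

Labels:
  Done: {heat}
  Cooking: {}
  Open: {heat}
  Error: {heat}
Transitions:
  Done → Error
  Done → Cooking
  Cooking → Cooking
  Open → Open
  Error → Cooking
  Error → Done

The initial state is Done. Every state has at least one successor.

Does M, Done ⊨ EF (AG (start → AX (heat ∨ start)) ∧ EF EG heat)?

Yes

States satisfying AG (start → AX (heat ∨ start)) ∧ EF EG heat: {Done, Open, Error}.
States satisfying EF (AG (start → AX (heat ∨ start)) ∧ EF EG heat): {Done, Open, Error}.
Some path from Done reaches a state where AG (start → AX (heat ∨ start)) ∧ EF EG heat holds.
Done ∈ Sat(EF (AG (start → AX (heat ∨ start)) ∧ EF EG heat)).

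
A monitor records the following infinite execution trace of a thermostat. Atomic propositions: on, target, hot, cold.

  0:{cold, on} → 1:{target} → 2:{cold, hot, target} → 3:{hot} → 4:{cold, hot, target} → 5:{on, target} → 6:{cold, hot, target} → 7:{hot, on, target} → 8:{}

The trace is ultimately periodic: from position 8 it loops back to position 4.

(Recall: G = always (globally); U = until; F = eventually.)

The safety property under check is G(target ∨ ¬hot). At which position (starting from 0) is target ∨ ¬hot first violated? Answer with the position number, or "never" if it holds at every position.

Check target ∨ ¬hot at each position in order: 0 ✓, 1 ✓, 2 ✓.
At position 3 the labels are {hot}, so target ∨ ¬hot is false there. This is the first violation.

3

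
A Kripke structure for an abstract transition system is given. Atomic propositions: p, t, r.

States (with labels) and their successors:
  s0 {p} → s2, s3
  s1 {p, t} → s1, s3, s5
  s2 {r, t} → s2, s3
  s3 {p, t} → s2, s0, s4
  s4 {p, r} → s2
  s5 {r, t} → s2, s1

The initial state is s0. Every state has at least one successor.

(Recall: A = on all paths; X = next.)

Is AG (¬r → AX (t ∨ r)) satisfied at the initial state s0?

States satisfying ¬r → AX (t ∨ r): {s0, s1, s2, s4, s5}.
States satisfying AG (¬r → AX (t ∨ r)): ∅.
s3 is reachable from s0 and violates ¬r → AX (t ∨ r), so AG fails at s0.
s0 ∉ Sat(AG (¬r → AX (t ∨ r))).

No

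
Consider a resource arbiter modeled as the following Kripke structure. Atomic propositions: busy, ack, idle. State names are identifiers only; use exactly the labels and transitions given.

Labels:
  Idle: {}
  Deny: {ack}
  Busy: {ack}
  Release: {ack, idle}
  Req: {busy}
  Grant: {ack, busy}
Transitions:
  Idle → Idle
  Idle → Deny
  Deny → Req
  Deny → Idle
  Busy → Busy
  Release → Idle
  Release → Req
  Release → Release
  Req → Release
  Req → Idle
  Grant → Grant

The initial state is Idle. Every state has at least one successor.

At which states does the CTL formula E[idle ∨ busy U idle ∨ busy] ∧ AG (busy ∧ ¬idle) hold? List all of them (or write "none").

{Grant}

States satisfying idle ∨ busy: {Release, Req, Grant}.
States satisfying E[idle ∨ busy U idle ∨ busy]: {Release, Req, Grant}.
States satisfying busy ∧ ¬idle: {Req, Grant}.
States satisfying AG (busy ∧ ¬idle): {Grant}.
States satisfying E[idle ∨ busy U idle ∨ busy] ∧ AG (busy ∧ ¬idle): {Grant}.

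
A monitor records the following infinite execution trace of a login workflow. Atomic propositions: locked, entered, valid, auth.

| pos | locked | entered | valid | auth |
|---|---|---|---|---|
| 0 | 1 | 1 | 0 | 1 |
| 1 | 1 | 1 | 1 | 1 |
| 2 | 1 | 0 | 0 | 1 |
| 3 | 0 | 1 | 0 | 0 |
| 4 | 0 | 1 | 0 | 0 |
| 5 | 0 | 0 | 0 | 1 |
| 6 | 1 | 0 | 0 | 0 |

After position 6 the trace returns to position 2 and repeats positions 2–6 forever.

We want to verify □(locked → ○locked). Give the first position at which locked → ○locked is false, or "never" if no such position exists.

Check locked → ○locked at each position in order: 0 ✓, 1 ✓.
At position 2 the labels are {auth, locked} and the next position 3 has {entered}, so locked → ○locked is false there. This is the first violation.

2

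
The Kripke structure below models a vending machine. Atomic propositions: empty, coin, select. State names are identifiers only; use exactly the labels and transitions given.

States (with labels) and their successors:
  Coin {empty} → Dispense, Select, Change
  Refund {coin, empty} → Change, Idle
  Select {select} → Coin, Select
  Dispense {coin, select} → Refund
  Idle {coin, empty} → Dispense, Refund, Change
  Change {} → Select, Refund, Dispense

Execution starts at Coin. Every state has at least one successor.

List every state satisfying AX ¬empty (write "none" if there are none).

{Coin}

States satisfying ¬empty: {Select, Dispense, Change}.
States satisfying AX ¬empty: {Coin}.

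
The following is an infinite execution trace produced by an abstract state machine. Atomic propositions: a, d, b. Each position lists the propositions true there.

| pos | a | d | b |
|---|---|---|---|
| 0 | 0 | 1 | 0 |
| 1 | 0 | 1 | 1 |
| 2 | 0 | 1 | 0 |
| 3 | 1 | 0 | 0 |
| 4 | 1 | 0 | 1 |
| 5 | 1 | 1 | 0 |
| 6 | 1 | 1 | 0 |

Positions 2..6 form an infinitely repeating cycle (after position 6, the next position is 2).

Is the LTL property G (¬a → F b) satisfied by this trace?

Holds

¬a → F b holds at every position 0..6, and those are all positions ever visited, so G (¬a → F b) holds.
Positions where ¬a holds: 0, 1, 2.
Check F b at each: 0→ok, 1→ok, 2→ok.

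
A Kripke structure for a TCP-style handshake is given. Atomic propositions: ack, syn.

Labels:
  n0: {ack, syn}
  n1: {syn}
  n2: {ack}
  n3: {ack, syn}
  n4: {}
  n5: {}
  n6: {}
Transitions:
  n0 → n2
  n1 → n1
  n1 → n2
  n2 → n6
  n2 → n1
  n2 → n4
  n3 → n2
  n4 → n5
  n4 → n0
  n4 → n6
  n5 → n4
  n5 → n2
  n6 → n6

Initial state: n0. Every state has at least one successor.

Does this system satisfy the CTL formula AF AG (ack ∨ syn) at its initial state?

Does not hold

States satisfying AG (ack ∨ syn): ∅.
States satisfying AF AG (ack ∨ syn): ∅.
There is a path from n0 along which AG (ack ∨ syn) never holds.
n0 ∉ Sat(AF AG (ack ∨ syn)).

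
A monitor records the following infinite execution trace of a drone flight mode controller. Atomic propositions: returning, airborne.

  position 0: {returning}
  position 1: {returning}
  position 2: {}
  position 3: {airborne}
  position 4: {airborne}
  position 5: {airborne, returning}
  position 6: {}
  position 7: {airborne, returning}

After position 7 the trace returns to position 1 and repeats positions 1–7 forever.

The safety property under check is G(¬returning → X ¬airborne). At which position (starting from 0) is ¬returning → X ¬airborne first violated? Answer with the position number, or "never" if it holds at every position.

Check ¬returning → X ¬airborne at each position in order: 0 ✓, 1 ✓.
At position 2 the labels are {} and the next position 3 has {airborne}, so ¬returning → X ¬airborne is false there. This is the first violation.

2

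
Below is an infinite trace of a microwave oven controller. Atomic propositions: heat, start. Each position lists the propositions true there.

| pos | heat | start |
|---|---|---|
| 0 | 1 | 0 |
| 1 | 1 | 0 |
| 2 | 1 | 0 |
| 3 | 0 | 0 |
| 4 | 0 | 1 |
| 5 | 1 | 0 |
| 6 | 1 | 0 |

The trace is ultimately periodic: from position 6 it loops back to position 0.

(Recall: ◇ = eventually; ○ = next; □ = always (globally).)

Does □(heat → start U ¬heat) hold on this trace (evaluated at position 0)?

heat → start U ¬heat must hold at every position from 0 onward. It fails at position 0, so □(heat → start U ¬heat) is false.
Positions where heat holds: 0, 1, 2, 5, 6.
Check start U ¬heat at each: 0→fails, 1→fails, 2→fails, 5→fails, 6→fails.

Does not hold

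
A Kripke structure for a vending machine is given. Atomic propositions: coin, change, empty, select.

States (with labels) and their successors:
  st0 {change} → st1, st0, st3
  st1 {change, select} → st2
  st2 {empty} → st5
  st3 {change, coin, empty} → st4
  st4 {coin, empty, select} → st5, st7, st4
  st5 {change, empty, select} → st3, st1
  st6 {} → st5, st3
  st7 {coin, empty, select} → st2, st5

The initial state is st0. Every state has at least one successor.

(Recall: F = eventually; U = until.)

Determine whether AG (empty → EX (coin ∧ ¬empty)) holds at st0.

States satisfying empty → EX (coin ∧ ¬empty): {st0, st1, st6}.
States satisfying AG (empty → EX (coin ∧ ¬empty)): ∅.
st2 is reachable from st0 and violates empty → EX (coin ∧ ¬empty), so AG fails at st0.
st0 ∉ Sat(AG (empty → EX (coin ∧ ¬empty))).

Violated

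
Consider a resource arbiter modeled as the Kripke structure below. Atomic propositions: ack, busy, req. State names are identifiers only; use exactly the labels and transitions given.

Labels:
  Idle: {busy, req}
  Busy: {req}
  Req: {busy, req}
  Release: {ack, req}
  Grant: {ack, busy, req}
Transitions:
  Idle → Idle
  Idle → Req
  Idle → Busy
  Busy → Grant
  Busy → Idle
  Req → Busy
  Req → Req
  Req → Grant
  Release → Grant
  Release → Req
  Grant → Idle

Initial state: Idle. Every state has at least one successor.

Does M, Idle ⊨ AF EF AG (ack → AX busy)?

Yes

States satisfying EF AG (ack → AX busy): {Idle, Busy, Req, Release, Grant}.
States satisfying AF EF AG (ack → AX busy): {Idle, Busy, Req, Release, Grant}.
Idle ∈ Sat(AF EF AG (ack → AX busy)).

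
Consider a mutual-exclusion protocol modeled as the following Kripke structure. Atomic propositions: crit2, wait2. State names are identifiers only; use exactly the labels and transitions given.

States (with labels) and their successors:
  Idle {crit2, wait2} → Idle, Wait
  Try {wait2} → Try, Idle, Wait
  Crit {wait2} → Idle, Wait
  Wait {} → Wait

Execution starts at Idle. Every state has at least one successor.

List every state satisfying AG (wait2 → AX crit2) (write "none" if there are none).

States satisfying wait2 → AX crit2: {Wait}.
States satisfying AG (wait2 → AX crit2): {Wait}.

{Wait}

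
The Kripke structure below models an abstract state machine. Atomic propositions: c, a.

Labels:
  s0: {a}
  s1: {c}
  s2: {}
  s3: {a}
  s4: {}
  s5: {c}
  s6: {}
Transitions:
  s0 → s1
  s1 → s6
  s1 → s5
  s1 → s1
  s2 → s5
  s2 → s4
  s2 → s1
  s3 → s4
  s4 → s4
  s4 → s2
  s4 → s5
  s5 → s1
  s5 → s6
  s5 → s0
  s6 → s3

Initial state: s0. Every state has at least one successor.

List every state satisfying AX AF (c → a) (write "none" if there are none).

{s3, s6}

States satisfying AF (c → a): {s0, s2, s3, s4, s6}.
States satisfying AX AF (c → a): {s3, s6}.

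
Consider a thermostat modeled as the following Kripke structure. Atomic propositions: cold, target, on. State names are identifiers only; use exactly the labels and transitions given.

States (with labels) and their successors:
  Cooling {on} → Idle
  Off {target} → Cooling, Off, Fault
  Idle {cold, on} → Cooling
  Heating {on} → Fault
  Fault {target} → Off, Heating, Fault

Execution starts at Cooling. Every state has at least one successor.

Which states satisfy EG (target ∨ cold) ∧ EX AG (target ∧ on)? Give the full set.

States satisfying target ∨ cold: {Off, Idle, Fault}.
States satisfying EG (target ∨ cold): {Off, Fault}.
States satisfying AG (target ∧ on): ∅.
States satisfying EX AG (target ∧ on): ∅.
States satisfying EG (target ∨ cold) ∧ EX AG (target ∧ on): ∅.

none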